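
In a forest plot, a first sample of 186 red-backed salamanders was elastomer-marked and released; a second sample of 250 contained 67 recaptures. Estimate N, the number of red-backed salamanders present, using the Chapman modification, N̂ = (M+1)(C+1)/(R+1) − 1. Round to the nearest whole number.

N̂ = (186+1)(250+1)/(67+1) − 1 = 187·251/68 − 1
= 46937/68 − 1 ≈ 690.2 − 1 ≈ 689.2 → 689

N ≈ 689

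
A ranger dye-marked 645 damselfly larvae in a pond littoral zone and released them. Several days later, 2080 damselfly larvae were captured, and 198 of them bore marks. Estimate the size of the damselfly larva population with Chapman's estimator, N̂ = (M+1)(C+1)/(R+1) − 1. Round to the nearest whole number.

N̂ = (645+1)(2080+1)/(198+1) − 1 = 646·2081/199 − 1
= 1344326/199 − 1 ≈ 6755.4 − 1 ≈ 6754.4 → 6754

N ≈ 6754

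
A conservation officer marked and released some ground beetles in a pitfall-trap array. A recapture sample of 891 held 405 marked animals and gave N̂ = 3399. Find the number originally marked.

M = 1545

From N = M·C/R: M = N·R / C = 3399·405 / 891 = 1376595 / 891 = 1545.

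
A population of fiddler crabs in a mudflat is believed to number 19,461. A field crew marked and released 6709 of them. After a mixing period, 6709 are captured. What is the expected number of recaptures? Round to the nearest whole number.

Expected recaptures E[R] = M·C / N.
E[R] = 6709 × 6709 / 19461 = 45010681 / 19461 ≈ 2312.9 → 2313

expected recaptures ≈ 2313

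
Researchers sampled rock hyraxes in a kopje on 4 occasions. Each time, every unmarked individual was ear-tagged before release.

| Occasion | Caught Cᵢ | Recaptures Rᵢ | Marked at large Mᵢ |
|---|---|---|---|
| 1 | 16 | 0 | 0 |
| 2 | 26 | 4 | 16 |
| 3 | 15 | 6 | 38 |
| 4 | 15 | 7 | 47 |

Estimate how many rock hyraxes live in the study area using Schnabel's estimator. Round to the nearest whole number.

Σ MᵢCᵢ = 0·16 + 16·26 + 38·15 + 47·15 = 0 + 416 + 570 + 705 = 1691
Σ Rᵢ = 0 + 4 + 6 + 7 = 17
N̂ = 1691 / 17 ≈ 99.47 → 99

N ≈ 99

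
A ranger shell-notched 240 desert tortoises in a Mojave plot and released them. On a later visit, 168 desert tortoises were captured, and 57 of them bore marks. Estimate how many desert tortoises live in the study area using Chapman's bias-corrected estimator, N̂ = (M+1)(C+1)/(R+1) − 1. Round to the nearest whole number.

N̂ = (240+1)(168+1)/(57+1) − 1 = 241·169/58 − 1
= 40729/58 − 1 ≈ 702.2 − 1 ≈ 701.2 → 701

N ≈ 701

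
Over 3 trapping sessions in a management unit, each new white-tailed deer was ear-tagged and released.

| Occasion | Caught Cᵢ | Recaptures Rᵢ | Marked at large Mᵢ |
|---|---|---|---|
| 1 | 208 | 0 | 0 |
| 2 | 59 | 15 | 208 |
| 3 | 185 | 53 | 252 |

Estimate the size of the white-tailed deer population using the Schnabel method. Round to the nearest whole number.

Σ MᵢCᵢ = 0·208 + 208·59 + 252·185 = 0 + 12272 + 46620 = 58892
Σ Rᵢ = 0 + 15 + 53 = 68
N̂ = 58892 / 68 ≈ 866.1 → 866

N ≈ 866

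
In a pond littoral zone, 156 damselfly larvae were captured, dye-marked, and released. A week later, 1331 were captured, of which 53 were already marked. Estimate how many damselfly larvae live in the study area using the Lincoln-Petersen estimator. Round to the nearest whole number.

Lincoln-Petersen assumes M/N = R/C, so N = M·C / R.
N = (156 × 1331) / 53 = 207636 / 53 ≈ 3917.7 → 3918

N ≈ 3918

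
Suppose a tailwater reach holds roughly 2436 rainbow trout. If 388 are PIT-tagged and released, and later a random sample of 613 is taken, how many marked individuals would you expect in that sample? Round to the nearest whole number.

The marked fraction of the population is 388/2436, so in a sample of 613 expect C·(M/N) marked.
E[R] = 388 × 613 / 2436 = 237844 / 2436 ≈ 97.6 → 98

expected recaptures ≈ 98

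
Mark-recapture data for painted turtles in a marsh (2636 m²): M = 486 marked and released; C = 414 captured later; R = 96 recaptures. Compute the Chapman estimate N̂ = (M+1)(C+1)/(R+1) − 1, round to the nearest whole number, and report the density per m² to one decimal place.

N̂ = 487·415/97 − 1 = 202105/97 − 1 ≈ 2082.6 → 2083
Density = N̂ / area = 2083 / 2636 ≈ 0.79 → 0.8 per m²

density ≈ 0.8 painted turtles per m²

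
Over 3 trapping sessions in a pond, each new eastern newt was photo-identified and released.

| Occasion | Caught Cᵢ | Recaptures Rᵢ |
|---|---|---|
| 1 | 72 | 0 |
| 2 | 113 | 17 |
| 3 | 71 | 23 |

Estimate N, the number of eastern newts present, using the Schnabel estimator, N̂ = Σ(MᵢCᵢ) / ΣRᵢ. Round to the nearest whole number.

Marked at large before each occasion: Mᵢ = Σⱼ<ᵢ (Cⱼ − Rⱼ) → M1=0, M2=72, M3=168
Σ MᵢCᵢ = 0·72 + 72·113 + 168·71 = 0 + 8136 + 11928 = 20064
Σ Rᵢ = 0 + 17 + 23 = 40
N̂ = 20064 / 40 ≈ 501.6 → 502

N ≈ 502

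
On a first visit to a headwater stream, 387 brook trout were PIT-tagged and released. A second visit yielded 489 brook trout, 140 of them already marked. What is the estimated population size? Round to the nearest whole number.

Lincoln-Petersen assumes M/N = R/C, so N = M·C / R.
N = (387 × 489) / 140 = 189243 / 140 ≈ 1351.7 → 1352

N ≈ 1352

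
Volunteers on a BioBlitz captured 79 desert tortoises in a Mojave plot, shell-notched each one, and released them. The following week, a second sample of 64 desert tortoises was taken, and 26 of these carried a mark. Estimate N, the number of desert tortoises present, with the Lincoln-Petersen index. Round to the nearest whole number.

N = (79 × 64) / 26 = 5056 / 26 ≈ 194.46 → 194

N ≈ 194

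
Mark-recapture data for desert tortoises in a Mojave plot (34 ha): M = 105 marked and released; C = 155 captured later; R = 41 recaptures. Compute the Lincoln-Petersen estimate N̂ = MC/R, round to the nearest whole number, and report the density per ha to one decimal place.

density ≈ 11.7 desert tortoises per ha

N̂ = 105·155/41 = 16275/41 ≈ 397.0 → 397
Density = N̂ / area = 397 / 34 ≈ 11.68 → 11.7 per ha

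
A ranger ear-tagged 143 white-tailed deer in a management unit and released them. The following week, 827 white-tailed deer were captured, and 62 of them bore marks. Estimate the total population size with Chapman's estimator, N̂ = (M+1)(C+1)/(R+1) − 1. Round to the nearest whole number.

N ≈ 1892

N̂ = (143+1)(827+1)/(62+1) − 1 = 144·828/63 − 1
= 119232/63 − 1 ≈ 1892.6 − 1 ≈ 1891.6 → 1892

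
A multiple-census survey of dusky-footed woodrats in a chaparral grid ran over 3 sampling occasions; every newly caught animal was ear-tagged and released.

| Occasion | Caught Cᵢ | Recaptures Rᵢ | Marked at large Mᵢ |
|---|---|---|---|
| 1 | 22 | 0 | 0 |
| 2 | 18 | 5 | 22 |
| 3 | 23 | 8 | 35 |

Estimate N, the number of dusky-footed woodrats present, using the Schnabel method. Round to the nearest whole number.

N ≈ 92

Σ MᵢCᵢ = 0·22 + 22·18 + 35·23 = 0 + 396 + 805 = 1201
Σ Rᵢ = 0 + 5 + 8 = 13
N̂ = 1201 / 13 ≈ 92.4 → 92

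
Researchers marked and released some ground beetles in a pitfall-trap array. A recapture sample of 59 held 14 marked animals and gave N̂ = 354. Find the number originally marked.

M = 84

From N = M·C/R: M = N·R / C = 354·14 / 59 = 4956 / 59 = 84.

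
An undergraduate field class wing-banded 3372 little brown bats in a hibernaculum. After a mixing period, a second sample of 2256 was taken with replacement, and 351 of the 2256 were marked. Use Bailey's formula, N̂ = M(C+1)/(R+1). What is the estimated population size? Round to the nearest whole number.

N̂ = 3372·(2256+1)/(351+1) = 3372·2257/352 = 7610604/352 ≈ 21621.0 → 21621

N ≈ 21,621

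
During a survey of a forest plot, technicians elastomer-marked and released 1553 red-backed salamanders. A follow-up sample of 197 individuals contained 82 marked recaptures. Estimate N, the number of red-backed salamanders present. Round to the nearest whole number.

N ≈ 3731

N = (1553 × 197) / 82 = 305941 / 82 ≈ 3731.0 → 3731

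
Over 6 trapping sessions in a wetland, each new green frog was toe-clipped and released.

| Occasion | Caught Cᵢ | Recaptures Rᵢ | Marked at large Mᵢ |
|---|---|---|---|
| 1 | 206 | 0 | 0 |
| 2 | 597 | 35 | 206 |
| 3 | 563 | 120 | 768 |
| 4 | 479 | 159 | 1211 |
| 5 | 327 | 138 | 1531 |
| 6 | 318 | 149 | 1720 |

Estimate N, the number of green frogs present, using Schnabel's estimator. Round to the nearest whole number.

N ≈ 3632

Σ MᵢCᵢ = 0·206 + 206·597 + 768·563 + 1211·479 + 1531·327 + 1720·318 = 0 + 122982 + 432384 + 580069 + 500637 + 546960 = 2183032
Σ Rᵢ = 0 + 35 + 120 + 159 + 138 + 149 = 601
N̂ = 2183032 / 601 ≈ 3632.3 → 3632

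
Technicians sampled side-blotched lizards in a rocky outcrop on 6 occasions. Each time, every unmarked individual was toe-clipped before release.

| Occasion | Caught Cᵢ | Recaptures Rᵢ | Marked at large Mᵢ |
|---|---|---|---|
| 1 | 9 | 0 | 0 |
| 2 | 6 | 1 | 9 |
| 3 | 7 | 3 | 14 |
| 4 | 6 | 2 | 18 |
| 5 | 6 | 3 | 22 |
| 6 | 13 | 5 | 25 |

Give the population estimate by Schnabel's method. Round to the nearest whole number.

N ≈ 51

Σ MᵢCᵢ = 0·9 + 9·6 + 14·7 + 18·6 + 22·6 + 25·13 = 0 + 54 + 98 + 108 + 132 + 325 = 717
Σ Rᵢ = 0 + 1 + 3 + 2 + 3 + 5 = 14
N̂ = 717 / 14 ≈ 51.2 → 51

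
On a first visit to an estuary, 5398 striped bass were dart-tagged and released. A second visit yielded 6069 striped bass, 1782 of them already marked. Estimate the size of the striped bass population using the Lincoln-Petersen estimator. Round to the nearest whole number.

N ≈ 18,384

Lincoln-Petersen assumes M/N = R/C, so N = M·C / R.
N = (5398 × 6069) / 1782 = 32760462 / 1782 ≈ 18384.1 → 18384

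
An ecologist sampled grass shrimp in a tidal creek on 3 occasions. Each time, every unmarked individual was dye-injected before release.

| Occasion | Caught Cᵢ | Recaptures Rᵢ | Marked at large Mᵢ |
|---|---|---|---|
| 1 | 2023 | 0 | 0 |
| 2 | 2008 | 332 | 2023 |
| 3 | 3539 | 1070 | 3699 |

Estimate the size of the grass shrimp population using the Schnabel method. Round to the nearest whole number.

Σ MᵢCᵢ = 0·2023 + 2023·2008 + 3699·3539 = 0 + 4062184 + 13090761 = 17152945
Σ Rᵢ = 0 + 332 + 1070 = 1402
N̂ = 17152945 / 1402 ≈ 12234.6 → 12235

N ≈ 12,235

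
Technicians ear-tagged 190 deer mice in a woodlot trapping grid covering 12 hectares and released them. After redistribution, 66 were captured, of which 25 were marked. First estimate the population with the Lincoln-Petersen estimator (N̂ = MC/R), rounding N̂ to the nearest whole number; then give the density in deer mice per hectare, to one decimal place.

density ≈ 41.8 deer mice per hectare

N̂ = 190·66/25 = 12540/25 ≈ 501.6 → 502
Density = N̂ / area = 502 / 12 ≈ 41.83 → 41.8 per hectare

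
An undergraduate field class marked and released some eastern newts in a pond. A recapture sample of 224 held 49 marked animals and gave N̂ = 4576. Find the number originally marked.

From N = M·C/R: M = N·R / C = 4576·49 / 224 = 224224 / 224 = 1001.

M = 1001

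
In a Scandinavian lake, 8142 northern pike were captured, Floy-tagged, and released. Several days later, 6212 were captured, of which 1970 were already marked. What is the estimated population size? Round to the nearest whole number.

N ≈ 25,674

If marked individuals mix randomly, R/C ≈ M/N, giving N ≈ M·C/R.
N = (8142 × 6212) / 1970 = 50578104 / 1970 ≈ 25674.2 → 25674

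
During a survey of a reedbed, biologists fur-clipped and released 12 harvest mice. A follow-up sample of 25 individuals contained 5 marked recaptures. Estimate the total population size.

The marked fraction in the recapture sample should equal the marked fraction in the population: 5/25 = 12/N.
N = (12 × 25) / 5 = 300 / 5 = 60

N = 60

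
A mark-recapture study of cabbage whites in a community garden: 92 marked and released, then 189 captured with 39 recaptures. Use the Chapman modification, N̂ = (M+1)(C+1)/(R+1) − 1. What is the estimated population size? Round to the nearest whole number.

N̂ = (92+1)(189+1)/(39+1) − 1 = 93·190/40 − 1
= 17670/40 − 1 ≈ 441.8 − 1 ≈ 440.8 → 441

N ≈ 441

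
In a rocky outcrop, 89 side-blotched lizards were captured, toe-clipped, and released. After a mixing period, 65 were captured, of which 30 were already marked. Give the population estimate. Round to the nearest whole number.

N ≈ 193

N = (89 × 65) / 30 = 5785 / 30 ≈ 192.8 → 193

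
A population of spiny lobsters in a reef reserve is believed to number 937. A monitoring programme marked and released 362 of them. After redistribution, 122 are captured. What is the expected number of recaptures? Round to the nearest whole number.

Expected recaptures E[R] = M·C / N.
E[R] = 362 × 122 / 937 = 44164 / 937 ≈ 47.1 → 47

expected recaptures ≈ 47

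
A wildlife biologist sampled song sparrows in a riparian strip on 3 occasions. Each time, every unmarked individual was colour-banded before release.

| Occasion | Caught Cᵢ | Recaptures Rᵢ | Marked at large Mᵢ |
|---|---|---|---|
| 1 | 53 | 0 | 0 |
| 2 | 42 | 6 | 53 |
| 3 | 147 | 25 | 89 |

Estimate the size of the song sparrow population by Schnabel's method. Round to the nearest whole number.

N ≈ 494

Σ MᵢCᵢ = 0·53 + 53·42 + 89·147 = 0 + 2226 + 13083 = 15309
Σ Rᵢ = 0 + 6 + 25 = 31
N̂ = 15309 / 31 ≈ 493.8 → 494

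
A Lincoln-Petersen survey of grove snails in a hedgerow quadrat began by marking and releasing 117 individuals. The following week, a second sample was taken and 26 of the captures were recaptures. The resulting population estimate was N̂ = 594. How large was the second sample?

From N = M·C/R: C = N·R / M = 594·26 / 117 = 15444 / 117 = 132.

C = 132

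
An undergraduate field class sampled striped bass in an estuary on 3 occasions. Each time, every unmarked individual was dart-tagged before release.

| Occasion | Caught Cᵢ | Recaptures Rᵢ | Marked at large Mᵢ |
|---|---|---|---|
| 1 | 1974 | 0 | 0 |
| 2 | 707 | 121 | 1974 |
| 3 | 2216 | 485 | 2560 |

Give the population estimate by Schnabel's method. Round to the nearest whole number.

Σ MᵢCᵢ = 0·1974 + 1974·707 + 2560·2216 = 0 + 1395618 + 5672960 = 7068578
Σ Rᵢ = 0 + 121 + 485 = 606
N̂ = 7068578 / 606 ≈ 11664.3 → 11664

N ≈ 11,664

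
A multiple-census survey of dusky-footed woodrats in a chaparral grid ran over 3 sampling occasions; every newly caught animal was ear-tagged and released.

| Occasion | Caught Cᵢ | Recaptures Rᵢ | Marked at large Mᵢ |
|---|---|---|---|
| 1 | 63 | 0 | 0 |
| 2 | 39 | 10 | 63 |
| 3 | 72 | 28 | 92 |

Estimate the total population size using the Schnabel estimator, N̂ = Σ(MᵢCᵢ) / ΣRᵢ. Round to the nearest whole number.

Σ MᵢCᵢ = 0·63 + 63·39 + 92·72 = 0 + 2457 + 6624 = 9081
Σ Rᵢ = 0 + 10 + 28 = 38
N̂ = 9081 / 38 ≈ 239.0 → 239

N ≈ 239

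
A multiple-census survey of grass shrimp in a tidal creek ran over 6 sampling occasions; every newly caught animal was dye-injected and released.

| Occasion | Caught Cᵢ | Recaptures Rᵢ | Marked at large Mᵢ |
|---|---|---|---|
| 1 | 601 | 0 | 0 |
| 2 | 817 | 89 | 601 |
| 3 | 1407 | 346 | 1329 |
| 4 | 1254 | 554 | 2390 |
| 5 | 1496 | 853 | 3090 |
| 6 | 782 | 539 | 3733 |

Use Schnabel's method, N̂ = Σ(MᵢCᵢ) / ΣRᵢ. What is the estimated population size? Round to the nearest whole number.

N ≈ 5418

Σ MᵢCᵢ = 0·601 + 601·817 + 1329·1407 + 2390·1254 + 3090·1496 + 3733·782 = 0 + 491017 + 1869903 + 2997060 + 4622640 + 2919206 = 12899826
Σ Rᵢ = 0 + 89 + 346 + 554 + 853 + 539 = 2381
N̂ = 12899826 / 2381 ≈ 5417.8 → 5418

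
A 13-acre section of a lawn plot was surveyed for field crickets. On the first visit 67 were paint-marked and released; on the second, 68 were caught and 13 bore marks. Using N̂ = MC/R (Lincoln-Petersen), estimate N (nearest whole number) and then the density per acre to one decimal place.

N̂ = 67·68/13 = 4556/13 ≈ 350.46 → 350
Density = N̂ / area = 350 / 13 ≈ 26.92 → 26.9 per acre

density ≈ 26.9 field crickets per acre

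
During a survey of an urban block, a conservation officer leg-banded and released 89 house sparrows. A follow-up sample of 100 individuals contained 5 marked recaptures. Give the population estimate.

N = 1780

N = (89 × 100) / 5 = 8900 / 5 = 1780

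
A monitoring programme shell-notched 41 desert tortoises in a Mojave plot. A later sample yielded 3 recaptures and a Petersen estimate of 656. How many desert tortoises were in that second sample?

From N = M·C/R: C = N·R / M = 656·3 / 41 = 1968 / 41 = 48.

C = 48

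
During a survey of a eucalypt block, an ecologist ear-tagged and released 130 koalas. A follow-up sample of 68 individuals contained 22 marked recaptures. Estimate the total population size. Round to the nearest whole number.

N ≈ 402

N = (130 × 68) / 22 = 8840 / 22 ≈ 401.8 → 402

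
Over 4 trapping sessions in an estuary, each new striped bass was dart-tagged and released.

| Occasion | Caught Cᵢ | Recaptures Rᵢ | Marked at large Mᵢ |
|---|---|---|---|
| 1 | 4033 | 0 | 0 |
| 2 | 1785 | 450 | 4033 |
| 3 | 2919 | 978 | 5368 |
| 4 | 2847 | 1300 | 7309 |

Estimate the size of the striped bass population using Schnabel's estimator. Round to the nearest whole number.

Σ MᵢCᵢ = 0·4033 + 4033·1785 + 5368·2919 + 7309·2847 = 0 + 7198905 + 15669192 + 20808723 = 43676820
Σ Rᵢ = 0 + 450 + 978 + 1300 = 2728
N̂ = 43676820 / 2728 ≈ 16010.6 → 16011

N ≈ 16,011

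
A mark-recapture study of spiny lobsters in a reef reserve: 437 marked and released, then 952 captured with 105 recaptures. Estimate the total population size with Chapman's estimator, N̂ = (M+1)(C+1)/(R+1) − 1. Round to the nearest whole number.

N ≈ 3937

N̂ = (437+1)(952+1)/(105+1) − 1 = 438·953/106 − 1
= 417414/106 − 1 ≈ 3937.9 − 1 ≈ 3936.9 → 3937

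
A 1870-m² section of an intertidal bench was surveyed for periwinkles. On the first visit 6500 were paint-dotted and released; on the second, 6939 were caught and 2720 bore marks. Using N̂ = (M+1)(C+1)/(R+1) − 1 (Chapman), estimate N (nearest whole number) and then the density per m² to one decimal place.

density ≈ 8.9 periwinkles per m²

N̂ = 6501·6940/2721 − 1 = 45116940/2721 − 1 ≈ 16580.0 → 16580
Density = N̂ / area = 16580 / 1870 ≈ 8.87 → 8.9 per m²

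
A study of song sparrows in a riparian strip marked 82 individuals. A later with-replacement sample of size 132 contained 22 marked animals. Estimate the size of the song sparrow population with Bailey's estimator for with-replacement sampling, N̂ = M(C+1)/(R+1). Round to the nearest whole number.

N ≈ 474

N̂ = 82·(132+1)/(22+1) = 82·133/23 = 10906/23 ≈ 474.2 → 474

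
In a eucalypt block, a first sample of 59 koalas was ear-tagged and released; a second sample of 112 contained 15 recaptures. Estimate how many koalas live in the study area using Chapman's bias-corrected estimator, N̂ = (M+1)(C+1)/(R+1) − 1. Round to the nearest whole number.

N ≈ 423

N̂ = (59+1)(112+1)/(15+1) − 1 = 60·113/16 − 1
= 6780/16 − 1 ≈ 423.8 − 1 ≈ 422.8 → 423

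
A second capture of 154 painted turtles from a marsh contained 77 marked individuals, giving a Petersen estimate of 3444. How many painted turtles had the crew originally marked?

From N = M·C/R: M = N·R / C = 3444·77 / 154 = 265188 / 154 = 1722.

M = 1722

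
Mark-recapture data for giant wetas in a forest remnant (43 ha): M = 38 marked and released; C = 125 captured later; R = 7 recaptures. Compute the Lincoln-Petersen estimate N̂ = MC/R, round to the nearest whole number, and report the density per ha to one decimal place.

N̂ = 38·125/7 = 4750/7 ≈ 678.6 → 679
Density = N̂ / area = 679 / 43 ≈ 15.79 → 15.8 per ha

density ≈ 15.8 giant wetas per ha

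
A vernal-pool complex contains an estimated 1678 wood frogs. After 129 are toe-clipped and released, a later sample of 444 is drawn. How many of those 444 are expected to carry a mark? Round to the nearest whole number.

expected recaptures ≈ 34

The marked fraction of the population is 129/1678, so in a sample of 444 expect C·(M/N) marked.
E[R] = 129 × 444 / 1678 = 57276 / 1678 ≈ 34.1 → 34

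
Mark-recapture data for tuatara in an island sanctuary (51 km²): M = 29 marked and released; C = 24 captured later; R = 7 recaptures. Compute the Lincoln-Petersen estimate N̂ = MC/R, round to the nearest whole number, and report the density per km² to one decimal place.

density ≈ 1.9 tuatara per km²

N̂ = 29·24/7 = 696/7 ≈ 99.4 → 99
Density = N̂ / area = 99 / 51 ≈ 1.94 → 1.9 per km²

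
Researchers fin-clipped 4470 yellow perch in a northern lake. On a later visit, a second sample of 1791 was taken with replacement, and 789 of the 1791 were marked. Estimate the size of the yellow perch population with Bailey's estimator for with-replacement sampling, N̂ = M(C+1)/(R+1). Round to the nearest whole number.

N̂ = 4470·(1791+1)/(789+1) = 4470·1792/790 = 8010240/790 ≈ 10139.5 → 10140

N ≈ 10,140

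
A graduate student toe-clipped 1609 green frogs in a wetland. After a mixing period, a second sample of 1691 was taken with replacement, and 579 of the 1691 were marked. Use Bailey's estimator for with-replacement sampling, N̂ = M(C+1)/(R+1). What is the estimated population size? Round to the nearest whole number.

N ≈ 4694

N̂ = 1609·(1691+1)/(579+1) = 1609·1692/580 = 2722428/580 ≈ 4693.8 → 4694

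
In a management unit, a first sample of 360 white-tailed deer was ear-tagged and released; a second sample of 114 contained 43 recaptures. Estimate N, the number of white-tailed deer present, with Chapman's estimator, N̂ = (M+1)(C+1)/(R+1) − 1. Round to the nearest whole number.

N̂ = (360+1)(114+1)/(43+1) − 1 = 361·115/44 − 1
= 41515/44 − 1 ≈ 943.5 − 1 ≈ 942.5 → 943

N ≈ 943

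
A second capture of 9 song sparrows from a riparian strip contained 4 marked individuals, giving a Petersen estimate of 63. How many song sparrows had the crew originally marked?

From N = M·C/R: M = N·R / C = 63·4 / 9 = 252 / 9 = 28.

M = 28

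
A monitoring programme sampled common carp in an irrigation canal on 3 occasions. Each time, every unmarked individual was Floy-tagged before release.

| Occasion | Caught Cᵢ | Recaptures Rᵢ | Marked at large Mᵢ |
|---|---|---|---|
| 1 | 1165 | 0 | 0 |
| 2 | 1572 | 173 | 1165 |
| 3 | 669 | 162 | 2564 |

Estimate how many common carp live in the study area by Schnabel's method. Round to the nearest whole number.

Σ MᵢCᵢ = 0·1165 + 1165·1572 + 2564·669 = 0 + 1831380 + 1715316 = 3546696
Σ Rᵢ = 0 + 173 + 162 = 335
N̂ = 3546696 / 335 ≈ 10587.2 → 10587

N ≈ 10,587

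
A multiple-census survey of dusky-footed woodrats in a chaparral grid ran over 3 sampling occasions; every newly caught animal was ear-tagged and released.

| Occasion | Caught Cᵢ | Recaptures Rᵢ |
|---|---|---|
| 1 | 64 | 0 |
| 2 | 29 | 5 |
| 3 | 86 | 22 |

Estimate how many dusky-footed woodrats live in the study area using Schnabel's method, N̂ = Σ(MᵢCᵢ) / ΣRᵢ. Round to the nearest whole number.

N ≈ 349

Marked at large before each occasion: Mᵢ = Σⱼ<ᵢ (Cⱼ − Rⱼ) → M1=0, M2=64, M3=88
Σ MᵢCᵢ = 0·64 + 64·29 + 88·86 = 0 + 1856 + 7568 = 9424
Σ Rᵢ = 0 + 5 + 22 = 27
N̂ = 9424 / 27 ≈ 349.0 → 349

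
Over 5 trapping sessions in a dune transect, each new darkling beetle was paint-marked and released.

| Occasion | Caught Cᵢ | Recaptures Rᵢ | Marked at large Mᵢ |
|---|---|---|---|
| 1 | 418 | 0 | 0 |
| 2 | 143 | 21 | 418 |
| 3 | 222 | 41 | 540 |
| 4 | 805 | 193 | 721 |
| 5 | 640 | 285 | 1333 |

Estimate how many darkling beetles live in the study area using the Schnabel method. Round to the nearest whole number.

Σ MᵢCᵢ = 0·418 + 418·143 + 540·222 + 721·805 + 1333·640 = 0 + 59774 + 119880 + 580405 + 853120 = 1613179
Σ Rᵢ = 0 + 21 + 41 + 193 + 285 = 540
N̂ = 1613179 / 540 ≈ 2987.4 → 2987

N ≈ 2987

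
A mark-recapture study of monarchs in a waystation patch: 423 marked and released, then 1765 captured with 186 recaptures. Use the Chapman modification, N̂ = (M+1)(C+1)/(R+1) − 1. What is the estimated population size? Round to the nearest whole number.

N̂ = (423+1)(1765+1)/(186+1) − 1 = 424·1766/187 − 1
= 748784/187 − 1 ≈ 4004.2 − 1 ≈ 4003.2 → 4003

N ≈ 4003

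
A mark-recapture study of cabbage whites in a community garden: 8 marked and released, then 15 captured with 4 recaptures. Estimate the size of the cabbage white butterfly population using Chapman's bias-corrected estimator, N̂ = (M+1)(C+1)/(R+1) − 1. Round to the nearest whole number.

N̂ = (8+1)(15+1)/(4+1) − 1 = 9·16/5 − 1
= 144/5 − 1 ≈ 28.8 − 1 ≈ 27.8 → 28

N ≈ 28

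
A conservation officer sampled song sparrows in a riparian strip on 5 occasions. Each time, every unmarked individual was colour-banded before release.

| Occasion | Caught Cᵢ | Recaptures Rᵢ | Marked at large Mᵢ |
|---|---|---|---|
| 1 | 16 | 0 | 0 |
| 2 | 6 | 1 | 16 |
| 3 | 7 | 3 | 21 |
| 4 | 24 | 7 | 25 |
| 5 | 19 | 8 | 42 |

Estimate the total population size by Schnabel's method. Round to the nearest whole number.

Σ MᵢCᵢ = 0·16 + 16·6 + 21·7 + 25·24 + 42·19 = 0 + 96 + 147 + 600 + 798 = 1641
Σ Rᵢ = 0 + 1 + 3 + 7 + 8 = 19
N̂ = 1641 / 19 ≈ 86.4 → 86

N ≈ 86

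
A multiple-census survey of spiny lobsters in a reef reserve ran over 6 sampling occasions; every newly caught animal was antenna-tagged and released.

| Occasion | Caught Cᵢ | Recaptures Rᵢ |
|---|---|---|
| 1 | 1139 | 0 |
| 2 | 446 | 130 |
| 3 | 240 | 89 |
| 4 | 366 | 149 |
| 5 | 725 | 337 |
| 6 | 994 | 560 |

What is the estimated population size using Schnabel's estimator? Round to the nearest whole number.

N ≈ 3924

Marked at large before each occasion: Mᵢ = Σⱼ<ᵢ (Cⱼ − Rⱼ) → M1=0, M2=1139, M3=1455, M4=1606, M5=1823, M6=2211
Σ MᵢCᵢ = 0·1139 + 1139·446 + 1455·240 + 1606·366 + 1823·725 + 2211·994 = 0 + 507994 + 349200 + 587796 + 1321675 + 2197734 = 4964399
Σ Rᵢ = 0 + 130 + 89 + 149 + 337 + 560 = 1265
N̂ = 4964399 / 1265 ≈ 3924.4 → 3924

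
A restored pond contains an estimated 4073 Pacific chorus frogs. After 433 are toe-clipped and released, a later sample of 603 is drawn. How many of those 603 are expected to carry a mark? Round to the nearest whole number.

expected recaptures ≈ 64

The marked fraction of the population is 433/4073, so in a sample of 603 expect C·(M/N) marked.
E[R] = 433 × 603 / 4073 = 261099 / 4073 ≈ 64.1 → 64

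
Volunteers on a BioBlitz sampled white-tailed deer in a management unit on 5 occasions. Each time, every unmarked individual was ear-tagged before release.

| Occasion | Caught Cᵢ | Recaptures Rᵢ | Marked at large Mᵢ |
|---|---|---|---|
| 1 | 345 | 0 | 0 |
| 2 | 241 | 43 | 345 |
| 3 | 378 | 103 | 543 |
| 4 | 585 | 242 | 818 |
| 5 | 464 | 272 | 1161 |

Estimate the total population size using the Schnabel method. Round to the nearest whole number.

N ≈ 1978

Σ MᵢCᵢ = 0·345 + 345·241 + 543·378 + 818·585 + 1161·464 = 0 + 83145 + 205254 + 478530 + 538704 = 1305633
Σ Rᵢ = 0 + 43 + 103 + 242 + 272 = 660
N̂ = 1305633 / 660 ≈ 1978.2 → 1978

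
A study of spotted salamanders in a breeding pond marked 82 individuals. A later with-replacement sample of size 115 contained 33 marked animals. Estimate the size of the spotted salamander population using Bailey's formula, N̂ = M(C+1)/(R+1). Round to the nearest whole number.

N̂ = 82·(115+1)/(33+1) = 82·116/34 = 9512/34 ≈ 279.8 → 280

N ≈ 280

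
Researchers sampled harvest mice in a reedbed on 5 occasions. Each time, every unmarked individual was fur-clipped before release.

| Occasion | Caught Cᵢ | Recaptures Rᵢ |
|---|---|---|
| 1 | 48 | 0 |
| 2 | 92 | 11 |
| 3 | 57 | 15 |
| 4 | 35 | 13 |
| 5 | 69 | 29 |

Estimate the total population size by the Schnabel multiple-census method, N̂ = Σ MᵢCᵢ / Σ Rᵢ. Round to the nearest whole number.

Marked at large before each occasion: Mᵢ = Σⱼ<ᵢ (Cⱼ − Rⱼ) → M1=0, M2=48, M3=129, M4=171, M5=193
Σ MᵢCᵢ = 0·48 + 48·92 + 129·57 + 171·35 + 193·69 = 0 + 4416 + 7353 + 5985 + 13317 = 31071
Σ Rᵢ = 0 + 11 + 15 + 13 + 29 = 68
N̂ = 31071 / 68 ≈ 456.9 → 457

N ≈ 457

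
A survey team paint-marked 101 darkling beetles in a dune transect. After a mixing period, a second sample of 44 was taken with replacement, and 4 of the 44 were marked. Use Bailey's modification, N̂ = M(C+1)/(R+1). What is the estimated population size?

N = 909

N̂ = 101·(44+1)/(4+1) = 101·45/5 = 4545/5 = 909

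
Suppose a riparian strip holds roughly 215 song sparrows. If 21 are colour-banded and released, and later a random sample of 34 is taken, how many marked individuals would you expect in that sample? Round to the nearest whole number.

expected recaptures ≈ 3

The marked fraction of the population is 21/215, so in a sample of 34 expect C·(M/N) marked.
E[R] = 21 × 34 / 215 = 714 / 215 ≈ 3.3 → 3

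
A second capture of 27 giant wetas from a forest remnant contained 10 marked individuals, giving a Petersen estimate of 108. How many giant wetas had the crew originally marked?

M = 40

From N = M·C/R: M = N·R / C = 108·10 / 27 = 1080 / 27 = 40.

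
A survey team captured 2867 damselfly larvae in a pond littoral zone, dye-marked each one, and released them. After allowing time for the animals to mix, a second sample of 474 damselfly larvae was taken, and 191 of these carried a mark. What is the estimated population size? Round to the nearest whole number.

If marked individuals mix randomly, R/C ≈ M/N, giving N ≈ M·C/R.
N = (2867 × 474) / 191 = 1358958 / 191 ≈ 7115.0 → 7115

N ≈ 7115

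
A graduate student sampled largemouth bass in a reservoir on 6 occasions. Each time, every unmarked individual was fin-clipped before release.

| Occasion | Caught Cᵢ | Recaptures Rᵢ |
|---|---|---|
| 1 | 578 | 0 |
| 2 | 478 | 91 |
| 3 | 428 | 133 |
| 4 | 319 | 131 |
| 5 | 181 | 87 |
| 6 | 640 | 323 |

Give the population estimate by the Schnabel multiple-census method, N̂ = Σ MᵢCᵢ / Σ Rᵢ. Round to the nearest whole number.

Marked at large before each occasion: Mᵢ = Σⱼ<ᵢ (Cⱼ − Rⱼ) → M1=0, M2=578, M3=965, M4=1260, M5=1448, M6=1542
Σ MᵢCᵢ = 0·578 + 578·478 + 965·428 + 1260·319 + 1448·181 + 1542·640 = 0 + 276284 + 413020 + 401940 + 262088 + 986880 = 2340212
Σ Rᵢ = 0 + 91 + 133 + 131 + 87 + 323 = 765
N̂ = 2340212 / 765 ≈ 3059.1 → 3059

N ≈ 3059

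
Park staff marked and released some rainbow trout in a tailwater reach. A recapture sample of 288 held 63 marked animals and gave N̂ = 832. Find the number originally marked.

M = 182

From N = M·C/R: M = N·R / C = 832·63 / 288 = 52416 / 288 = 182.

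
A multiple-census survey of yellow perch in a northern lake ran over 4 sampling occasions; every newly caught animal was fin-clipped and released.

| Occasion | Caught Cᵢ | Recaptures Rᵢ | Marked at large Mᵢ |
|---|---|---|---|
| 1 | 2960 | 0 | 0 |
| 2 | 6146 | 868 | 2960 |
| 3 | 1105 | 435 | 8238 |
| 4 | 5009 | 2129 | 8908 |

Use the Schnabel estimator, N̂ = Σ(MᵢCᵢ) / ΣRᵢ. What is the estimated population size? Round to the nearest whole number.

N ≈ 20,954

Σ MᵢCᵢ = 0·2960 + 2960·6146 + 8238·1105 + 8908·5009 = 0 + 18192160 + 9102990 + 44620172 = 71915322
Σ Rᵢ = 0 + 868 + 435 + 2129 = 3432
N̂ = 71915322 / 3432 ≈ 20954.3 → 20954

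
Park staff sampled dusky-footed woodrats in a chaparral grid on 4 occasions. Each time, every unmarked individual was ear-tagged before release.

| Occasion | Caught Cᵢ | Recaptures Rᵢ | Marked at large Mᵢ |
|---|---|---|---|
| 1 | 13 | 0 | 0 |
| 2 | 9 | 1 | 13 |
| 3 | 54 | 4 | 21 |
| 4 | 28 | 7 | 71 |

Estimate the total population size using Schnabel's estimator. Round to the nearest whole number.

N ≈ 270

Σ MᵢCᵢ = 0·13 + 13·9 + 21·54 + 71·28 = 0 + 117 + 1134 + 1988 = 3239
Σ Rᵢ = 0 + 1 + 4 + 7 = 12
N̂ = 3239 / 12 ≈ 269.9 → 270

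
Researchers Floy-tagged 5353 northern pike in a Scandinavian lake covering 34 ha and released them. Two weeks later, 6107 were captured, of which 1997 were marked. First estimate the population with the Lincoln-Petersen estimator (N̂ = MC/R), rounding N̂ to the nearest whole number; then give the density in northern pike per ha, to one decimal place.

density ≈ 481.5 northern pike per ha

N̂ = 5353·6107/1997 = 32690771/1997 ≈ 16369.9 → 16370
Density = N̂ / area = 16370 / 34 ≈ 481.47 → 481.5 per ha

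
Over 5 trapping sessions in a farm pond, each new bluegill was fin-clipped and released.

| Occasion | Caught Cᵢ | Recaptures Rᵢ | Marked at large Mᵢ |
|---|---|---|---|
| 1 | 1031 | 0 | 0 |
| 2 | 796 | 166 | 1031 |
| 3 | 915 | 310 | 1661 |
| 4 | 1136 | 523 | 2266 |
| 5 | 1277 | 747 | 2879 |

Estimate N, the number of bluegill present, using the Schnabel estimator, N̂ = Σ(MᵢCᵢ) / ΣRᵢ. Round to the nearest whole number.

Σ MᵢCᵢ = 0·1031 + 1031·796 + 1661·915 + 2266·1136 + 2879·1277 = 0 + 820676 + 1519815 + 2574176 + 3676483 = 8591150
Σ Rᵢ = 0 + 166 + 310 + 523 + 747 = 1746
N̂ = 8591150 / 1746 ≈ 4920.48 → 4920

N ≈ 4920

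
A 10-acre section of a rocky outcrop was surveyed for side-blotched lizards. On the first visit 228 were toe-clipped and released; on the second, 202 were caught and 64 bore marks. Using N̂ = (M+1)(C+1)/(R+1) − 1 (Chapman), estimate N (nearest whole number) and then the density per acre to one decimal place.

density ≈ 71.4 side-blotched lizards per acre

N̂ = 229·203/65 − 1 = 46487/65 − 1 ≈ 714.2 → 714
Density = N̂ / area = 714 / 10 ≈ 71.40 → 71.4 per acre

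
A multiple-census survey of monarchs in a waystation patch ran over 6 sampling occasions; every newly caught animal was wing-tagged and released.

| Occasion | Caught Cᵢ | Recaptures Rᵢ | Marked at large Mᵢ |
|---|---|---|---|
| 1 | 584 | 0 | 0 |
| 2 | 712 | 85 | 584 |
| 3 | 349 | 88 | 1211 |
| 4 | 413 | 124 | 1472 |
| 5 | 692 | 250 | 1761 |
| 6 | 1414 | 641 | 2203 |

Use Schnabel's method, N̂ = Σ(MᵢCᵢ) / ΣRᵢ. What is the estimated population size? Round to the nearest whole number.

N ≈ 4865

Σ MᵢCᵢ = 0·584 + 584·712 + 1211·349 + 1472·413 + 1761·692 + 2203·1414 = 0 + 415808 + 422639 + 607936 + 1218612 + 3115042 = 5780037
Σ Rᵢ = 0 + 85 + 88 + 124 + 250 + 641 = 1188
N̂ = 5780037 / 1188 ≈ 4865.4 → 4865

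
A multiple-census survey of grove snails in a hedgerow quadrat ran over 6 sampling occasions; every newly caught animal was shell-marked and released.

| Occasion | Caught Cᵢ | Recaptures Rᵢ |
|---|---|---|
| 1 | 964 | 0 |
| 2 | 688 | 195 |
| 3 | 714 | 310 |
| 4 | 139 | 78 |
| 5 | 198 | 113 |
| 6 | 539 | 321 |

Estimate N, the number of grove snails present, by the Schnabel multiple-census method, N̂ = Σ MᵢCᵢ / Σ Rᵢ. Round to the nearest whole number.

N ≈ 3367

Marked at large before each occasion: Mᵢ = Σⱼ<ᵢ (Cⱼ − Rⱼ) → M1=0, M2=964, M3=1457, M4=1861, M5=1922, M6=2007
Σ MᵢCᵢ = 0·964 + 964·688 + 1457·714 + 1861·139 + 1922·198 + 2007·539 = 0 + 663232 + 1040298 + 258679 + 380556 + 1081773 = 3424538
Σ Rᵢ = 0 + 195 + 310 + 78 + 113 + 321 = 1017
N̂ = 3424538 / 1017 ≈ 3367.3 → 3367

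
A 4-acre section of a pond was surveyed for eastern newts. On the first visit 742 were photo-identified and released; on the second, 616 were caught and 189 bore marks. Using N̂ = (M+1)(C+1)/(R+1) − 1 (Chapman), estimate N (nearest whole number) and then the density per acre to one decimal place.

N̂ = 743·617/190 − 1 = 458431/190 − 1 ≈ 2411.8 → 2412
Density = N̂ / area = 2412 / 4 = 603.0 per acre

density ≈ 603.0 eastern newts per acre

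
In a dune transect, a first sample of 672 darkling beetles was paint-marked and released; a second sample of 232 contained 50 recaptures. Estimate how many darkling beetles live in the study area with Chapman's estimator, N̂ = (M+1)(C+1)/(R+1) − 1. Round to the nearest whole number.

N ≈ 3074

N̂ = (672+1)(232+1)/(50+1) − 1 = 673·233/51 − 1
= 156809/51 − 1 ≈ 3074.7 − 1 ≈ 3073.7 → 3074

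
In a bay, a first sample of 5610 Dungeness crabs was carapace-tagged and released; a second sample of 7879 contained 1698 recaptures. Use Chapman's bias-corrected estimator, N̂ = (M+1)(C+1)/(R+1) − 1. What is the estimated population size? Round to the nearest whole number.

N ≈ 26,023

N̂ = (5610+1)(7879+1)/(1698+1) − 1 = 5611·7880/1699 − 1
= 44214680/1699 − 1 ≈ 26023.9 − 1 ≈ 26022.9 → 26023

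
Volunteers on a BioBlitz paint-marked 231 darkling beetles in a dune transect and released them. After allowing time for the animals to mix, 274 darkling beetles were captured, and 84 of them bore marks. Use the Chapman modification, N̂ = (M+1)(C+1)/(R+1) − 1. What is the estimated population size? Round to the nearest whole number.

N̂ = (231+1)(274+1)/(84+1) − 1 = 232·275/85 − 1
= 63800/85 − 1 ≈ 750.6 − 1 ≈ 749.6 → 750

N ≈ 750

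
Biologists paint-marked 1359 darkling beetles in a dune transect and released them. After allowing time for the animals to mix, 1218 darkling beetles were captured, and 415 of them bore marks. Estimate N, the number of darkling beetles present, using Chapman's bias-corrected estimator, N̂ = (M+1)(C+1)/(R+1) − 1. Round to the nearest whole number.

N ≈ 3984

N̂ = (1359+1)(1218+1)/(415+1) − 1 = 1360·1219/416 − 1
= 1657840/416 − 1 ≈ 3985.2 − 1 ≈ 3984.2 → 3984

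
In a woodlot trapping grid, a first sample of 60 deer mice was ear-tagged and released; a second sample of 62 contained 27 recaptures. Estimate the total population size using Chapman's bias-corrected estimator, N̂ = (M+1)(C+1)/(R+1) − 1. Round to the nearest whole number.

N̂ = (60+1)(62+1)/(27+1) − 1 = 61·63/28 − 1
= 3843/28 − 1 ≈ 137.2 − 1 ≈ 136.2 → 136

N ≈ 136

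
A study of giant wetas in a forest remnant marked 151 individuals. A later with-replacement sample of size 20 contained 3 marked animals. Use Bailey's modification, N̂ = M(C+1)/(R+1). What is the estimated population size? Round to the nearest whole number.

N̂ = 151·(20+1)/(3+1) = 151·21/4 = 3171/4 ≈ 792.8 → 793

N ≈ 793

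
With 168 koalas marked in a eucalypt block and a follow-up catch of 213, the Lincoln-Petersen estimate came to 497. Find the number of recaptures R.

From N = M·C/R: R = M·C / N = 168·213 / 497 = 35784 / 497 = 72.

R = 72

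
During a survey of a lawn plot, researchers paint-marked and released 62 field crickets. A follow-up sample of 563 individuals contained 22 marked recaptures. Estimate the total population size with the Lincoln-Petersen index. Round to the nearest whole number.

N ≈ 1587

N = (62 × 563) / 22 = 34906 / 22 ≈ 1586.6 → 1587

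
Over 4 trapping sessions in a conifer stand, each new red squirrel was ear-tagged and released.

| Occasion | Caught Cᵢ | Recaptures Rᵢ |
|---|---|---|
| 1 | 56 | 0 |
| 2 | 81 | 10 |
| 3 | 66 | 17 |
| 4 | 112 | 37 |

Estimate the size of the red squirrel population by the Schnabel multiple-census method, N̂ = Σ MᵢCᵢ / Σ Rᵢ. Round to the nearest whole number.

N ≈ 510

Marked at large before each occasion: Mᵢ = Σⱼ<ᵢ (Cⱼ − Rⱼ) → M1=0, M2=56, M3=127, M4=176
Σ MᵢCᵢ = 0·56 + 56·81 + 127·66 + 176·112 = 0 + 4536 + 8382 + 19712 = 32630
Σ Rᵢ = 0 + 10 + 17 + 37 = 64
N̂ = 32630 / 64 ≈ 509.8 → 510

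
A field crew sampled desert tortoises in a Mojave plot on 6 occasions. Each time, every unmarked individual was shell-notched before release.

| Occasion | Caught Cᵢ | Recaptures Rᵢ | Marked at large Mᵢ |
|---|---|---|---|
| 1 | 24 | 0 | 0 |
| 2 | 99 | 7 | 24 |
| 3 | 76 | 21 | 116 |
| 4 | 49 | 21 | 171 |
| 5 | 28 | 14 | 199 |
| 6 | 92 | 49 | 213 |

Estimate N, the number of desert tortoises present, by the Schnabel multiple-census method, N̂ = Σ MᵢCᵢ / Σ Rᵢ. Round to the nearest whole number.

Σ MᵢCᵢ = 0·24 + 24·99 + 116·76 + 171·49 + 199·28 + 213·92 = 0 + 2376 + 8816 + 8379 + 5572 + 19596 = 44739
Σ Rᵢ = 0 + 7 + 21 + 21 + 14 + 49 = 112
N̂ = 44739 / 112 ≈ 399.46 → 399

N ≈ 399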